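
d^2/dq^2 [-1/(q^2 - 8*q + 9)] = 2*(q^2 - 8*q - 4*(q - 4)^2 + 9)/(q^2 - 8*q + 9)^3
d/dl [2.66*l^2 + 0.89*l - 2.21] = 5.32*l + 0.89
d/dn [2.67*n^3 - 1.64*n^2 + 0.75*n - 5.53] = 8.01*n^2 - 3.28*n + 0.75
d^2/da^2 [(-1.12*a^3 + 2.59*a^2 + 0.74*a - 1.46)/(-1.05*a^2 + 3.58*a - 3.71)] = (7.105427357601e-15*a^4 - 1.12050400000001*a^3 - 19.059726*a^2 + 76.861932*a - 64.906074)/(1.157625*a^6 - 11.84085*a^5 + 52.642485*a^4 - 129.558052*a^3 + 186.003447*a^2 - 147.826434*a + 51.064811)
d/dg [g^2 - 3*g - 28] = 2*g - 3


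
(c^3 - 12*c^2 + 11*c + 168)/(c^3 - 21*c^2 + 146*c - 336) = (c + 3)/(c - 6)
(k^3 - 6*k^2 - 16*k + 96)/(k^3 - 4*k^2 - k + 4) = (k^2 - 2*k - 24)/(k^2 - 1)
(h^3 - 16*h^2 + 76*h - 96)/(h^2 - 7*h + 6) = (h^2 - 10*h + 16)/(h - 1)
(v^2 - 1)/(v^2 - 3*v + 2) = (v + 1)/(v - 2)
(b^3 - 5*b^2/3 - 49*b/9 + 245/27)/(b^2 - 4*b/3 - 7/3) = (9*b^2 + 6*b - 35)/(9*(b + 1))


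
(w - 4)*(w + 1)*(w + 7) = w^3 + 4*w^2 - 25*w - 28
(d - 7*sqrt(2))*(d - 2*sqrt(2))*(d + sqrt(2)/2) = d^3 - 17*sqrt(2)*d^2/2 + 19*d + 14*sqrt(2)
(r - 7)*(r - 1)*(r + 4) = r^3 - 4*r^2 - 25*r + 28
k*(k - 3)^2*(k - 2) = k^4 - 8*k^3 + 21*k^2 - 18*k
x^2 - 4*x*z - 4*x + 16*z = (x - 4)*(x - 4*z)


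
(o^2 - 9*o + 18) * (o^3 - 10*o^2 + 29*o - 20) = o^5 - 19*o^4 + 137*o^3 - 461*o^2 + 702*o - 360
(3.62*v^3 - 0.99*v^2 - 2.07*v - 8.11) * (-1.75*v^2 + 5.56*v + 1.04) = -6.335*v^5 + 21.8597*v^4 + 1.8829*v^3 + 1.6537*v^2 - 47.2444*v - 8.4344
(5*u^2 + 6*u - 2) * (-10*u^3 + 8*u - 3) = -50*u^5 - 60*u^4 + 60*u^3 + 33*u^2 - 34*u + 6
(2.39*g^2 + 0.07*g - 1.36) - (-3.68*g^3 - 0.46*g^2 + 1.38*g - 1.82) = 3.68*g^3 + 2.85*g^2 - 1.31*g + 0.46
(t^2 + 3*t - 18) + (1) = t^2 + 3*t - 17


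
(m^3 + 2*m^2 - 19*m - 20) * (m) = m^4 + 2*m^3 - 19*m^2 - 20*m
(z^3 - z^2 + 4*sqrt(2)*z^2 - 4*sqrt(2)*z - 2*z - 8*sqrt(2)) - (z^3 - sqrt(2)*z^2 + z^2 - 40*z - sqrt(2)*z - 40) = -2*z^2 + 5*sqrt(2)*z^2 - 3*sqrt(2)*z + 38*z - 8*sqrt(2) + 40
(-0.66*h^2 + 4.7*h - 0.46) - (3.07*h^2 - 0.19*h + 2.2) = -3.73*h^2 + 4.89*h - 2.66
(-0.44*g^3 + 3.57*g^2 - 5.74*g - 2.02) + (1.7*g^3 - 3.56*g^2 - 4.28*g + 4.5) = 1.26*g^3 + 0.00999999999999979*g^2 - 10.02*g + 2.48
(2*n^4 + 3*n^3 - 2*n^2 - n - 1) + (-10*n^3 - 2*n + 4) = 2*n^4 - 7*n^3 - 2*n^2 - 3*n + 3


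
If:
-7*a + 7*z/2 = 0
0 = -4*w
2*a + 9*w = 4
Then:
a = 2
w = 0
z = 4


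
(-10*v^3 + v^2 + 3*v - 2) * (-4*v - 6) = 40*v^4 + 56*v^3 - 18*v^2 - 10*v + 12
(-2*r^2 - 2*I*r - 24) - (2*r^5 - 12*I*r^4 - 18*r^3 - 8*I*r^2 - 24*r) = -2*r^5 + 12*I*r^4 + 18*r^3 - 2*r^2 + 8*I*r^2 + 24*r - 2*I*r - 24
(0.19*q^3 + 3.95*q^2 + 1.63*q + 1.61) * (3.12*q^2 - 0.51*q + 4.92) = 0.5928*q^5 + 12.2271*q^4 + 4.0059*q^3 + 23.6259*q^2 + 7.1985*q + 7.9212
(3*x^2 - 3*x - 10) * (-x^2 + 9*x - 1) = -3*x^4 + 30*x^3 - 20*x^2 - 87*x + 10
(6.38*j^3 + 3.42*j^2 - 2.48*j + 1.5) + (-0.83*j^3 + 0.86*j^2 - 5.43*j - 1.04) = 5.55*j^3 + 4.28*j^2 - 7.91*j + 0.46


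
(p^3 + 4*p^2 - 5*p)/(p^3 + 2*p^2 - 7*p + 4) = p*(p + 5)/(p^2 + 3*p - 4)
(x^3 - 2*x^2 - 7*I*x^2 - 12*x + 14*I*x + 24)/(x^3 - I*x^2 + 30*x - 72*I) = (x - 2)/(x + 6*I)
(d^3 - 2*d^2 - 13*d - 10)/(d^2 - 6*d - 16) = (d^2 - 4*d - 5)/(d - 8)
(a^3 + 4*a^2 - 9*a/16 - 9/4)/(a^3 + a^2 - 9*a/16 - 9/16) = (a + 4)/(a + 1)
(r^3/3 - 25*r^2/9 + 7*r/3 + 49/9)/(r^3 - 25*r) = (3*r^3 - 25*r^2 + 21*r + 49)/(9*r*(r^2 - 25))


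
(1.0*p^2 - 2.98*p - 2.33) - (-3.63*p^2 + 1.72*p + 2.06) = 4.63*p^2 - 4.7*p - 4.39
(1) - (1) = 0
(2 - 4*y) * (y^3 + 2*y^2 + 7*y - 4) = -4*y^4 - 6*y^3 - 24*y^2 + 30*y - 8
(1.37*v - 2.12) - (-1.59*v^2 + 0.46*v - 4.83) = 1.59*v^2 + 0.91*v + 2.71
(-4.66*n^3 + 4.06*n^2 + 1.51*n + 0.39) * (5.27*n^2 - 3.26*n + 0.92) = -24.5582*n^5 + 36.5878*n^4 - 9.5651*n^3 + 0.8679*n^2 + 0.1178*n + 0.3588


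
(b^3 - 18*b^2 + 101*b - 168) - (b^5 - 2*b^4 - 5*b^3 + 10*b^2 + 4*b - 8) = -b^5 + 2*b^4 + 6*b^3 - 28*b^2 + 97*b - 160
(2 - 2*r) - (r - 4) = 6 - 3*r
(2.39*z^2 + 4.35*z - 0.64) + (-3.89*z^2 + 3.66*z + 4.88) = -1.5*z^2 + 8.01*z + 4.24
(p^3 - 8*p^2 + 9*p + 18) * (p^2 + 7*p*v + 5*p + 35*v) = p^5 + 7*p^4*v - 3*p^4 - 21*p^3*v - 31*p^3 - 217*p^2*v + 63*p^2 + 441*p*v + 90*p + 630*v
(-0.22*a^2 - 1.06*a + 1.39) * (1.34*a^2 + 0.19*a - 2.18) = -0.2948*a^4 - 1.4622*a^3 + 2.1408*a^2 + 2.5749*a - 3.0302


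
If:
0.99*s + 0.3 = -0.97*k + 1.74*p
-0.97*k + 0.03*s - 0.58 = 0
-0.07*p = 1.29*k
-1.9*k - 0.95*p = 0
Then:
No Solution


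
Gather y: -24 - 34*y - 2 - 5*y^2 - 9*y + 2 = -5*y^2 - 43*y - 24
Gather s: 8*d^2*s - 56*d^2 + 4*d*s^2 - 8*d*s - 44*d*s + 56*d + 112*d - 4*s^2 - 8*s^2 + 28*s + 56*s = -56*d^2 + 168*d + s^2*(4*d - 12) + s*(8*d^2 - 52*d + 84)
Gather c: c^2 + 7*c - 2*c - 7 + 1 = c^2 + 5*c - 6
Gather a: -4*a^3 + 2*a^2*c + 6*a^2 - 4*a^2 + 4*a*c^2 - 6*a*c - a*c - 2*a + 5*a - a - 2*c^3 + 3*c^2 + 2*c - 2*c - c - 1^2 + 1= -4*a^3 + a^2*(2*c + 2) + a*(4*c^2 - 7*c + 2) - 2*c^3 + 3*c^2 - c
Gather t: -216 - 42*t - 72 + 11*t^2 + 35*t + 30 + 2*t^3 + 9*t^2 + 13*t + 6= 2*t^3 + 20*t^2 + 6*t - 252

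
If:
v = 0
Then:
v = 0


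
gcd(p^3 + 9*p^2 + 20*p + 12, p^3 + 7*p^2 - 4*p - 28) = p + 2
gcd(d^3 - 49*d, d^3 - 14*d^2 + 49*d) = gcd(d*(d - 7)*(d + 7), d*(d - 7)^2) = d^2 - 7*d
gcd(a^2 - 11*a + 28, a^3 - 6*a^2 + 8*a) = a - 4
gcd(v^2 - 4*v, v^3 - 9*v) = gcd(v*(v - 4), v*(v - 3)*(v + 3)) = v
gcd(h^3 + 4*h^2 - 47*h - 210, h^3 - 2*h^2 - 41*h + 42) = h^2 - h - 42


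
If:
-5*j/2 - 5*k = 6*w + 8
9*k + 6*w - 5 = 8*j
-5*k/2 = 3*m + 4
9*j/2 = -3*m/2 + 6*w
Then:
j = -582/539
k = 32/77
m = -388/231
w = -3977/3234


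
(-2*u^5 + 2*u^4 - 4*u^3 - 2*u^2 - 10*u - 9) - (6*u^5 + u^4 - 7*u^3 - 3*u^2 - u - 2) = -8*u^5 + u^4 + 3*u^3 + u^2 - 9*u - 7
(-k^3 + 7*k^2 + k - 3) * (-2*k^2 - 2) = 2*k^5 - 14*k^4 - 8*k^2 - 2*k + 6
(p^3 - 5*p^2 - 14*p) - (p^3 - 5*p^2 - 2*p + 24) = -12*p - 24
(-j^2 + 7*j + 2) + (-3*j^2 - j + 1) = -4*j^2 + 6*j + 3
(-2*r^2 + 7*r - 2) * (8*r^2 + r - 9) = -16*r^4 + 54*r^3 + 9*r^2 - 65*r + 18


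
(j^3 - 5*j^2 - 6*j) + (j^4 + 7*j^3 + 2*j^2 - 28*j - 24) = j^4 + 8*j^3 - 3*j^2 - 34*j - 24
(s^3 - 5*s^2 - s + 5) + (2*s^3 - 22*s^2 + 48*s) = 3*s^3 - 27*s^2 + 47*s + 5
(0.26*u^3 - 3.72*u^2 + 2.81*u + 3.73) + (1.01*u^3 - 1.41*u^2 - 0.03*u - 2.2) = 1.27*u^3 - 5.13*u^2 + 2.78*u + 1.53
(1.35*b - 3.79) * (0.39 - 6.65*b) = -8.9775*b^2 + 25.73*b - 1.4781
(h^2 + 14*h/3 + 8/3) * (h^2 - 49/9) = h^4 + 14*h^3/3 - 25*h^2/9 - 686*h/27 - 392/27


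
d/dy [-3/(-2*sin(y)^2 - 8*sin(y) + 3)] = -12*(sin(y) + 2)*cos(y)/(-8*sin(y) + cos(2*y) + 2)^2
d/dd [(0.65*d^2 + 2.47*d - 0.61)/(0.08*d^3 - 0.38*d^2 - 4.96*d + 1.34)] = (-0.052*d^4 - 0.3952*d^3 - 2.139*d^2 + 1.2784*d + 0.284200000000001)/(0.0064*d^6 - 0.0608*d^5 - 0.6492*d^4 + 3.984*d^3 + 23.5832*d^2 - 13.2928*d + 1.7956)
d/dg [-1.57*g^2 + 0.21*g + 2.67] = 0.21 - 3.14*g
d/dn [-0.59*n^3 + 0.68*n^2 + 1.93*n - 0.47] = -1.77*n^2 + 1.36*n + 1.93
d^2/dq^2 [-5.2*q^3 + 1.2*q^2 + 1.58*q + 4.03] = 2.4 - 31.2*q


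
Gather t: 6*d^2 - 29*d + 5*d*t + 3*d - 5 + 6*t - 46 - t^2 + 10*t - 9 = 6*d^2 - 26*d - t^2 + t*(5*d + 16) - 60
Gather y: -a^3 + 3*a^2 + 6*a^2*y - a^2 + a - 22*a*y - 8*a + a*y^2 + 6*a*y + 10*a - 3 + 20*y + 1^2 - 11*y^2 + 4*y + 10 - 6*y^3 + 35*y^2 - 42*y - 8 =-a^3 + 2*a^2 + 3*a - 6*y^3 + y^2*(a + 24) + y*(6*a^2 - 16*a - 18)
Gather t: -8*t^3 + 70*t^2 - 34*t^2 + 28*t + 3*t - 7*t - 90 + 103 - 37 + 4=-8*t^3 + 36*t^2 + 24*t - 20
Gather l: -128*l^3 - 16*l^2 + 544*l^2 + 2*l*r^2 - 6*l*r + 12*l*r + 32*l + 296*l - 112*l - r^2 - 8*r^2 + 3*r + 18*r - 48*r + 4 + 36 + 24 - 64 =-128*l^3 + 528*l^2 + l*(2*r^2 + 6*r + 216) - 9*r^2 - 27*r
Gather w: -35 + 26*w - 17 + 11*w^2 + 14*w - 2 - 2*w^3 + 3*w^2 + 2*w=-2*w^3 + 14*w^2 + 42*w - 54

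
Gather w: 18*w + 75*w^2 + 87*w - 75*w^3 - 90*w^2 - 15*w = -75*w^3 - 15*w^2 + 90*w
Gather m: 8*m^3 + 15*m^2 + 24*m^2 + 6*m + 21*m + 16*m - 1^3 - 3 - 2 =8*m^3 + 39*m^2 + 43*m - 6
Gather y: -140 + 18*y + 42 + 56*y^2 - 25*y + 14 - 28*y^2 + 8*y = 28*y^2 + y - 84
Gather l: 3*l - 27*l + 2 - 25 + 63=40 - 24*l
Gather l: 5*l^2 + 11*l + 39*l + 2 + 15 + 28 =5*l^2 + 50*l + 45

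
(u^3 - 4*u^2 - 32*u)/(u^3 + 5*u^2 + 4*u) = (u - 8)/(u + 1)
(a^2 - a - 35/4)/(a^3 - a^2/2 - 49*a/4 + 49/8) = 2*(2*a + 5)/(4*a^2 + 12*a - 7)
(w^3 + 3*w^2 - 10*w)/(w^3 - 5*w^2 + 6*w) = (w + 5)/(w - 3)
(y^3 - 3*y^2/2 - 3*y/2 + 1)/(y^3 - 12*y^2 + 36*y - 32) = (2*y^2 + y - 1)/(2*(y^2 - 10*y + 16))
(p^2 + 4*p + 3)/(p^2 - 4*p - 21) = (p + 1)/(p - 7)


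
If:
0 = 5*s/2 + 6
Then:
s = -12/5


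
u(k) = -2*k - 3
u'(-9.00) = -2.00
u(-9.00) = 15.00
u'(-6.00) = -2.00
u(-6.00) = 9.00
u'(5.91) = -2.00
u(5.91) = -14.82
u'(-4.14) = -2.00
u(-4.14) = 5.28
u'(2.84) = -2.00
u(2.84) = -8.68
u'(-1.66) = -2.00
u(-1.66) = 0.32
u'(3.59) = -2.00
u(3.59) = -10.18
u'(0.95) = -2.00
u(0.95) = -4.90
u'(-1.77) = -2.00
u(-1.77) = 0.54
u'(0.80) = -2.00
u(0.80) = -4.60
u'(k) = -2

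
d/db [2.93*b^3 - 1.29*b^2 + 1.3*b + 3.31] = 8.79*b^2 - 2.58*b + 1.3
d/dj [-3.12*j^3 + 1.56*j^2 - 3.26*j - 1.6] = -9.36*j^2 + 3.12*j - 3.26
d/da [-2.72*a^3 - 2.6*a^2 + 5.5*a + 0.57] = -8.16*a^2 - 5.2*a + 5.5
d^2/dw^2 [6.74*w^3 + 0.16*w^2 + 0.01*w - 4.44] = 40.44*w + 0.32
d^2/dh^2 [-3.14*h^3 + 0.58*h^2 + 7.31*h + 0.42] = 1.16 - 18.84*h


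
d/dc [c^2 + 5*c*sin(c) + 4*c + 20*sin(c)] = 5*c*cos(c) + 2*c + 5*sin(c) + 20*cos(c) + 4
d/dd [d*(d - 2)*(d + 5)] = 3*d^2 + 6*d - 10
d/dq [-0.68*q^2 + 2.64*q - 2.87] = 2.64 - 1.36*q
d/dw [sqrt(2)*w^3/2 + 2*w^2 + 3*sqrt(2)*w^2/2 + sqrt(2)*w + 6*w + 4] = 3*sqrt(2)*w^2/2 + 4*w + 3*sqrt(2)*w + sqrt(2) + 6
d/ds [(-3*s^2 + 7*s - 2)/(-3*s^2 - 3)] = (7*s^2 + 2*s - 7)/(3*(s^4 + 2*s^2 + 1))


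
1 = 1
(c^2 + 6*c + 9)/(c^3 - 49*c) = (c^2 + 6*c + 9)/(c*(c^2 - 49))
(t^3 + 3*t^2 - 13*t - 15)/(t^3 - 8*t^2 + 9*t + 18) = (t + 5)/(t - 6)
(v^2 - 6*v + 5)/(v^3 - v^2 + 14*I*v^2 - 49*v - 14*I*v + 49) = (v - 5)/(v^2 + 14*I*v - 49)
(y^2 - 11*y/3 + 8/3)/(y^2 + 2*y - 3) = (y - 8/3)/(y + 3)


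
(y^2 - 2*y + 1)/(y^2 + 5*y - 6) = (y - 1)/(y + 6)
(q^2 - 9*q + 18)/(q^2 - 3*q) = (q - 6)/q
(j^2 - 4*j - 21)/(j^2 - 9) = (j - 7)/(j - 3)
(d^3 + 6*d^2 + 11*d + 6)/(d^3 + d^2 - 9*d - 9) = (d + 2)/(d - 3)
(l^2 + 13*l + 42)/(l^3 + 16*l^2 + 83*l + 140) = (l + 6)/(l^2 + 9*l + 20)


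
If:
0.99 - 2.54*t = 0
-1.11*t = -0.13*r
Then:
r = 3.33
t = 0.39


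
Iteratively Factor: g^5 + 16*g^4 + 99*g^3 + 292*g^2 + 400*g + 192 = (g + 4)*(g^4 + 12*g^3 + 51*g^2 + 88*g + 48) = (g + 1)*(g + 4)*(g^3 + 11*g^2 + 40*g + 48) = (g + 1)*(g + 3)*(g + 4)*(g^2 + 8*g + 16) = (g + 1)*(g + 3)*(g + 4)^2*(g + 4)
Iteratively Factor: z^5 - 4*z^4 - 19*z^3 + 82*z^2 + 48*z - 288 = (z + 2)*(z^4 - 6*z^3 - 7*z^2 + 96*z - 144) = (z + 2)*(z + 4)*(z^3 - 10*z^2 + 33*z - 36) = (z - 3)*(z + 2)*(z + 4)*(z^2 - 7*z + 12) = (z - 4)*(z - 3)*(z + 2)*(z + 4)*(z - 3)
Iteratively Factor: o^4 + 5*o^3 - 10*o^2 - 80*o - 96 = (o - 4)*(o^3 + 9*o^2 + 26*o + 24) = (o - 4)*(o + 2)*(o^2 + 7*o + 12) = (o - 4)*(o + 2)*(o + 3)*(o + 4)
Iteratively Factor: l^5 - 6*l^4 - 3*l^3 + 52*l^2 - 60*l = (l - 5)*(l^4 - l^3 - 8*l^2 + 12*l) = (l - 5)*(l - 2)*(l^3 + l^2 - 6*l) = l*(l - 5)*(l - 2)*(l^2 + l - 6) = l*(l - 5)*(l - 2)*(l + 3)*(l - 2)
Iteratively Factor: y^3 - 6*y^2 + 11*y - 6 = (y - 3)*(y^2 - 3*y + 2) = (y - 3)*(y - 1)*(y - 2)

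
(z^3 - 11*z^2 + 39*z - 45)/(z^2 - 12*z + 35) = (z^2 - 6*z + 9)/(z - 7)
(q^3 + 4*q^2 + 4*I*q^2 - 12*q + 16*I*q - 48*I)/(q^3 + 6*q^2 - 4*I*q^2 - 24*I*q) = (q^2 + 2*q*(-1 + 2*I) - 8*I)/(q*(q - 4*I))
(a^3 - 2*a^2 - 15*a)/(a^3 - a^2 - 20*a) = (a + 3)/(a + 4)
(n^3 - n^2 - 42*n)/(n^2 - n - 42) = n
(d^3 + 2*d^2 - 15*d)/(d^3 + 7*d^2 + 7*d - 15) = d*(d - 3)/(d^2 + 2*d - 3)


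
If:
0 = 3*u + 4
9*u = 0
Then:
No Solution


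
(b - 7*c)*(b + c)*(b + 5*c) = b^3 - b^2*c - 37*b*c^2 - 35*c^3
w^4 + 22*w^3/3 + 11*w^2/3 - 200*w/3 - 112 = (w - 3)*(w + 7/3)*(w + 4)^2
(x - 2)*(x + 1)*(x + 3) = x^3 + 2*x^2 - 5*x - 6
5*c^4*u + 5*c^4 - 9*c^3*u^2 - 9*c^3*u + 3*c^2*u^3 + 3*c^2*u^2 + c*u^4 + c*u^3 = (-c + u)^2*(5*c + u)*(c*u + c)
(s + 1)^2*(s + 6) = s^3 + 8*s^2 + 13*s + 6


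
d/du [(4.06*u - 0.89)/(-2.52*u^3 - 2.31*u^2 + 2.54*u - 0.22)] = (20.4624*u^3 + 2.6502*u^2 - 4.1118*u + 1.3674)/(6.3504*u^6 + 11.6424*u^5 - 7.4655*u^4 - 10.626*u^3 + 7.468*u^2 - 1.1176*u + 0.0484)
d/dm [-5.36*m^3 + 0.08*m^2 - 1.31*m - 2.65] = -16.08*m^2 + 0.16*m - 1.31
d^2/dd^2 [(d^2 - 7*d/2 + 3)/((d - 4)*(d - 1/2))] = 4*(4*d^3 + 12*d^2 - 78*d + 109)/(8*d^6 - 108*d^5 + 534*d^4 - 1161*d^3 + 1068*d^2 - 432*d + 64)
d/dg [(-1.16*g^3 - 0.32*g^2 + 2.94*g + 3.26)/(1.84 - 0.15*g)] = (0.348*g^3 - 6.3552*g^2 - 1.1776*g + 5.8986)/(0.0225*g^2 - 0.552*g + 3.3856)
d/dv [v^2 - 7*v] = 2*v - 7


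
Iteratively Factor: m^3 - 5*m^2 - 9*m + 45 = (m - 3)*(m^2 - 2*m - 15) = (m - 3)*(m + 3)*(m - 5)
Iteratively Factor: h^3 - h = (h - 1)*(h^2 + h) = h*(h - 1)*(h + 1)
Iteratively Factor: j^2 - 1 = (j - 1)*(j + 1)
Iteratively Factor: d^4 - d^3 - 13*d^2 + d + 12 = (d - 4)*(d^3 + 3*d^2 - d - 3) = (d - 4)*(d + 3)*(d^2 - 1) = (d - 4)*(d + 1)*(d + 3)*(d - 1)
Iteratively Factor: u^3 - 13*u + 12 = (u + 4)*(u^2 - 4*u + 3) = (u - 1)*(u + 4)*(u - 3)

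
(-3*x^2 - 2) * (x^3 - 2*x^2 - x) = -3*x^5 + 6*x^4 + x^3 + 4*x^2 + 2*x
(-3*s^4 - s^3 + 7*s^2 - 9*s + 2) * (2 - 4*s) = 12*s^5 - 2*s^4 - 30*s^3 + 50*s^2 - 26*s + 4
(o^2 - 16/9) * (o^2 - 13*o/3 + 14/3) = o^4 - 13*o^3/3 + 26*o^2/9 + 208*o/27 - 224/27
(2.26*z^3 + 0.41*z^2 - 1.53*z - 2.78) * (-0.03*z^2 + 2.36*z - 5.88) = -0.0678*z^5 + 5.3213*z^4 - 12.2753*z^3 - 5.9382*z^2 + 2.4356*z + 16.3464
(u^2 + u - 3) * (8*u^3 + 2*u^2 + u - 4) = 8*u^5 + 10*u^4 - 21*u^3 - 9*u^2 - 7*u + 12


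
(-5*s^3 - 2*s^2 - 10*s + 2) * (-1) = 5*s^3 + 2*s^2 + 10*s - 2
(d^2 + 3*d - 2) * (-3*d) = -3*d^3 - 9*d^2 + 6*d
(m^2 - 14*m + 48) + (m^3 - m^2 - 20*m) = m^3 - 34*m + 48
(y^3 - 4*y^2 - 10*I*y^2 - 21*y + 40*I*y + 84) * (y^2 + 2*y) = y^5 - 2*y^4 - 10*I*y^4 - 29*y^3 + 20*I*y^3 + 42*y^2 + 80*I*y^2 + 168*y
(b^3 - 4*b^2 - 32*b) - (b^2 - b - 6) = b^3 - 5*b^2 - 31*b + 6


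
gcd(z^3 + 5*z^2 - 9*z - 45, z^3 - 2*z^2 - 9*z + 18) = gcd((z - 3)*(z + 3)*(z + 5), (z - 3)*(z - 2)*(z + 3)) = z^2 - 9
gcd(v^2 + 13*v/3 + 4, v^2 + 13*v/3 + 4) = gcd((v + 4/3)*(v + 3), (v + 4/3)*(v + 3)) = v^2 + 13*v/3 + 4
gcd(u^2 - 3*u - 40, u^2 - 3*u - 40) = u^2 - 3*u - 40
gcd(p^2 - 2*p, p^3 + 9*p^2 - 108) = 1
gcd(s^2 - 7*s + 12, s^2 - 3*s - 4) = s - 4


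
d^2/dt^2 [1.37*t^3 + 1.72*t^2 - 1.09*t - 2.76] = 8.22*t + 3.44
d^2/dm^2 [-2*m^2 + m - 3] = -4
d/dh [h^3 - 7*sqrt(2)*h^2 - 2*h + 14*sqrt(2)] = 3*h^2 - 14*sqrt(2)*h - 2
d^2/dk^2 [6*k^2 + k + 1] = 12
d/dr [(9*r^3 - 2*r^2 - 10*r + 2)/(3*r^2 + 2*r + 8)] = (27*r^4 + 36*r^3 + 242*r^2 - 44*r - 84)/(9*r^4 + 12*r^3 + 52*r^2 + 32*r + 64)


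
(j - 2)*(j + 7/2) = j^2 + 3*j/2 - 7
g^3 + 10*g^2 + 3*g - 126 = (g - 3)*(g + 6)*(g + 7)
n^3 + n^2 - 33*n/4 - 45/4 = (n - 3)*(n + 3/2)*(n + 5/2)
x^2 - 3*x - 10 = (x - 5)*(x + 2)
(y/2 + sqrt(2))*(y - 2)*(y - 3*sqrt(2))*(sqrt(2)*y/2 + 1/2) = sqrt(2)*y^4/4 - sqrt(2)*y^3/2 - y^3/4 - 13*sqrt(2)*y^2/4 + y^2/2 - 3*y + 13*sqrt(2)*y/2 + 6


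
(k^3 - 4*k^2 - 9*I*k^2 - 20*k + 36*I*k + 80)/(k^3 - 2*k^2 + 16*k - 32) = (k^2 + k*(-4 - 5*I) + 20*I)/(k^2 + k*(-2 + 4*I) - 8*I)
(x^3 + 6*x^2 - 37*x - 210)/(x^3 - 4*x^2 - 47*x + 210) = (x + 5)/(x - 5)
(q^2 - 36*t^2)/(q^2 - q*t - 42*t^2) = (q - 6*t)/(q - 7*t)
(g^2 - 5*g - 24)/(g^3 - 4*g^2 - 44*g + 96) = (g + 3)/(g^2 + 4*g - 12)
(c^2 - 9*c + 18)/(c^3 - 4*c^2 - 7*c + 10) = (c^2 - 9*c + 18)/(c^3 - 4*c^2 - 7*c + 10)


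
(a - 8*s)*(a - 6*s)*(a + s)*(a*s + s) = a^4*s - 13*a^3*s^2 + a^3*s + 34*a^2*s^3 - 13*a^2*s^2 + 48*a*s^4 + 34*a*s^3 + 48*s^4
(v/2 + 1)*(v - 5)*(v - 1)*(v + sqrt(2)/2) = v^4/2 - 2*v^3 + sqrt(2)*v^3/4 - 7*v^2/2 - sqrt(2)*v^2 - 7*sqrt(2)*v/4 + 5*v + 5*sqrt(2)/2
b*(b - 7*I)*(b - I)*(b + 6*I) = b^4 - 2*I*b^3 + 41*b^2 - 42*I*b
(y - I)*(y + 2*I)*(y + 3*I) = y^3 + 4*I*y^2 - y + 6*I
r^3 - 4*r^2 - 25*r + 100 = (r - 5)*(r - 4)*(r + 5)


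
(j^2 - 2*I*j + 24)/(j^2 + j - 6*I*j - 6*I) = (j + 4*I)/(j + 1)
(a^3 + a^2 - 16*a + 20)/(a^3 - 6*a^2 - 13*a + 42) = (a^2 + 3*a - 10)/(a^2 - 4*a - 21)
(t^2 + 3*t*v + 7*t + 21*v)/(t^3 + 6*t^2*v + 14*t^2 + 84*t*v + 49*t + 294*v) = (t + 3*v)/(t^2 + 6*t*v + 7*t + 42*v)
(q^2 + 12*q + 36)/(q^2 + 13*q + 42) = (q + 6)/(q + 7)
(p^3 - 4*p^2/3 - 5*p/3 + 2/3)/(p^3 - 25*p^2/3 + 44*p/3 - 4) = (p + 1)/(p - 6)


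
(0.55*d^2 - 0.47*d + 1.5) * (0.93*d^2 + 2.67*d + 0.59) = 0.5115*d^4 + 1.0314*d^3 + 0.4646*d^2 + 3.7277*d + 0.885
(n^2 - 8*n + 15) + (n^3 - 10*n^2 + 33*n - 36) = n^3 - 9*n^2 + 25*n - 21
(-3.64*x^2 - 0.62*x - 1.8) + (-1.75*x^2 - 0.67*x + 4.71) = -5.39*x^2 - 1.29*x + 2.91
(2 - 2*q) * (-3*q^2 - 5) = 6*q^3 - 6*q^2 + 10*q - 10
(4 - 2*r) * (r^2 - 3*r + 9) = -2*r^3 + 10*r^2 - 30*r + 36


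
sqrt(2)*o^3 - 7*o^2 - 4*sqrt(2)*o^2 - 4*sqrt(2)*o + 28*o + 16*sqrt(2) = (o - 4)*(o - 4*sqrt(2))*(sqrt(2)*o + 1)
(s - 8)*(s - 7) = s^2 - 15*s + 56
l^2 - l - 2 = (l - 2)*(l + 1)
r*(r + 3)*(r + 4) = r^3 + 7*r^2 + 12*r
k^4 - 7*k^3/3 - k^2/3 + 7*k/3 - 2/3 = (k - 2)*(k - 1)*(k - 1/3)*(k + 1)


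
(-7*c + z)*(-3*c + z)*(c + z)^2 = 21*c^4 + 32*c^3*z + 2*c^2*z^2 - 8*c*z^3 + z^4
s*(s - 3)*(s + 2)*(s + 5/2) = s^4 + 3*s^3/2 - 17*s^2/2 - 15*s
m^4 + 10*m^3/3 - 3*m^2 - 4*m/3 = m*(m - 1)*(m + 1/3)*(m + 4)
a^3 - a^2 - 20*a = a*(a - 5)*(a + 4)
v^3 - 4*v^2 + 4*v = v*(v - 2)^2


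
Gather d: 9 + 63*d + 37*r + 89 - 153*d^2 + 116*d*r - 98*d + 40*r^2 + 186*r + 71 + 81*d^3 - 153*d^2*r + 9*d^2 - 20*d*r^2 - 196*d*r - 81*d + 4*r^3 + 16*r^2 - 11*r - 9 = 81*d^3 + d^2*(-153*r - 144) + d*(-20*r^2 - 80*r - 116) + 4*r^3 + 56*r^2 + 212*r + 160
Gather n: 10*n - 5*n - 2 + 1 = 5*n - 1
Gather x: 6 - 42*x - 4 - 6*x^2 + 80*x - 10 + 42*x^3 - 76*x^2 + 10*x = 42*x^3 - 82*x^2 + 48*x - 8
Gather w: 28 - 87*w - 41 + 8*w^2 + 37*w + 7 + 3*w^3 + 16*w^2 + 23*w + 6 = 3*w^3 + 24*w^2 - 27*w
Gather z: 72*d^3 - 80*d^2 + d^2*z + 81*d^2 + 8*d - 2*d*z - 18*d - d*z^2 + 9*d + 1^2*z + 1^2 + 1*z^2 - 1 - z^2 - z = 72*d^3 + d^2 - d*z^2 - d + z*(d^2 - 2*d)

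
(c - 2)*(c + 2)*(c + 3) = c^3 + 3*c^2 - 4*c - 12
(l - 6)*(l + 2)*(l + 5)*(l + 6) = l^4 + 7*l^3 - 26*l^2 - 252*l - 360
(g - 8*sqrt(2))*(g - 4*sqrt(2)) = g^2 - 12*sqrt(2)*g + 64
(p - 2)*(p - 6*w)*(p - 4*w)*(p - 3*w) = p^4 - 13*p^3*w - 2*p^3 + 54*p^2*w^2 + 26*p^2*w - 72*p*w^3 - 108*p*w^2 + 144*w^3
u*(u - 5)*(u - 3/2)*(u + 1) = u^4 - 11*u^3/2 + u^2 + 15*u/2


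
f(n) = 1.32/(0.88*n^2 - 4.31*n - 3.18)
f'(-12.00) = 0.00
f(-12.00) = 0.01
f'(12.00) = -0.00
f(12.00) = 0.02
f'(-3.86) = 0.02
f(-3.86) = 0.05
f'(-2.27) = 0.09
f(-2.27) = 0.12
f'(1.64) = 0.03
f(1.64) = -0.17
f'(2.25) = 0.01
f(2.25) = -0.16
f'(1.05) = 0.07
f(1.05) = -0.20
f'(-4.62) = 0.01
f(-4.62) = 0.04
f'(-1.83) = 0.17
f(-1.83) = 0.17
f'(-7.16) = 0.00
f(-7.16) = 0.02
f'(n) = 1.32*(4.31 - 1.76*n)/(0.88*n^2 - 4.31*n - 3.18)^2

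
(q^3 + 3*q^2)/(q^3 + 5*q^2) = (q + 3)/(q + 5)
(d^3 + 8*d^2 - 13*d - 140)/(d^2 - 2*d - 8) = (d^2 + 12*d + 35)/(d + 2)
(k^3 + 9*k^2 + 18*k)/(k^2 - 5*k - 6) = k*(k^2 + 9*k + 18)/(k^2 - 5*k - 6)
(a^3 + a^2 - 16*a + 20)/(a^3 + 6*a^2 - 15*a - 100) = (a^2 - 4*a + 4)/(a^2 + a - 20)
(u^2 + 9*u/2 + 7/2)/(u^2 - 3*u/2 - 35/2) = (u + 1)/(u - 5)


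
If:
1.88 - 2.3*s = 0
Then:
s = 0.82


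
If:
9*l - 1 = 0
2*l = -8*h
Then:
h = -1/36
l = 1/9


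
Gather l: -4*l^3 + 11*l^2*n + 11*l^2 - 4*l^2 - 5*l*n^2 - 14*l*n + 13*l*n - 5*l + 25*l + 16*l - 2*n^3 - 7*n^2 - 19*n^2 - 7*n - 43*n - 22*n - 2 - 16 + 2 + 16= -4*l^3 + l^2*(11*n + 7) + l*(-5*n^2 - n + 36) - 2*n^3 - 26*n^2 - 72*n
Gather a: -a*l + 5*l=-a*l + 5*l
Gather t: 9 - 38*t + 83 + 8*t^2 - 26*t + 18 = 8*t^2 - 64*t + 110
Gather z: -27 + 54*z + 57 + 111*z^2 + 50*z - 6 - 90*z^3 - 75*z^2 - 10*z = -90*z^3 + 36*z^2 + 94*z + 24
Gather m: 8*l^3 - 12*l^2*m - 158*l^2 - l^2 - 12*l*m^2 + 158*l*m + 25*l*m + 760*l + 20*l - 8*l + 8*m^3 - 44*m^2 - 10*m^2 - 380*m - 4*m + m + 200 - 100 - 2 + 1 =8*l^3 - 159*l^2 + 772*l + 8*m^3 + m^2*(-12*l - 54) + m*(-12*l^2 + 183*l - 383) + 99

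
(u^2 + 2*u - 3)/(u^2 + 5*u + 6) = (u - 1)/(u + 2)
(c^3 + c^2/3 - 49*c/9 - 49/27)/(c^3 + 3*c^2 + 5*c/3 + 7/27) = (3*c - 7)/(3*c + 1)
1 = 1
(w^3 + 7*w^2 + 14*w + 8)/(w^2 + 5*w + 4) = w + 2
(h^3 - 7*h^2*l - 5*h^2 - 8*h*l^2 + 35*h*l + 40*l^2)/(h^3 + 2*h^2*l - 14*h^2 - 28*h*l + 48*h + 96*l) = (h^3 - 7*h^2*l - 5*h^2 - 8*h*l^2 + 35*h*l + 40*l^2)/(h^3 + 2*h^2*l - 14*h^2 - 28*h*l + 48*h + 96*l)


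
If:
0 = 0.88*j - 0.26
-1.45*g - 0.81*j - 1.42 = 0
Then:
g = -1.14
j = 0.30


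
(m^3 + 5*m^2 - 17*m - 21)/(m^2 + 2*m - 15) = (m^2 + 8*m + 7)/(m + 5)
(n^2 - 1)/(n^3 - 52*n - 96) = (1 - n^2)/(-n^3 + 52*n + 96)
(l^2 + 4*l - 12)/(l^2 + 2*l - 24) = (l - 2)/(l - 4)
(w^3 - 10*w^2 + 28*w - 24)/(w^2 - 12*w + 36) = (w^2 - 4*w + 4)/(w - 6)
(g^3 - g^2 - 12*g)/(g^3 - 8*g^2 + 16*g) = (g + 3)/(g - 4)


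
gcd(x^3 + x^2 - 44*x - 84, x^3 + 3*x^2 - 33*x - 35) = 1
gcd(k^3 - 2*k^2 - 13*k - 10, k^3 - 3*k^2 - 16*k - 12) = k^2 + 3*k + 2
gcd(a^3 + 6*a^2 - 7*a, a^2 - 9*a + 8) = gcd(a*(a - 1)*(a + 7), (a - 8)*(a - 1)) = a - 1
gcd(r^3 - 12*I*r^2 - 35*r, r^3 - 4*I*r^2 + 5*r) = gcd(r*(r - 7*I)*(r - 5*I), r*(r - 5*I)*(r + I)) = r^2 - 5*I*r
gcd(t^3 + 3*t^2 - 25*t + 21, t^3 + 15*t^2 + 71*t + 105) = t + 7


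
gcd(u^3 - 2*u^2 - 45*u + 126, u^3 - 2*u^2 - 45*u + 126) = u^3 - 2*u^2 - 45*u + 126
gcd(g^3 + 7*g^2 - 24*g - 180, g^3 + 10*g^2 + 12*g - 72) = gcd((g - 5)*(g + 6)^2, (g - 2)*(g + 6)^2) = g^2 + 12*g + 36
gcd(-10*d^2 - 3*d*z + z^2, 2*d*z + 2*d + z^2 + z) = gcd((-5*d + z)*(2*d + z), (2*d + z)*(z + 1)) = 2*d + z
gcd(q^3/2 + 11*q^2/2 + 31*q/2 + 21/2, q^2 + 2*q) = 1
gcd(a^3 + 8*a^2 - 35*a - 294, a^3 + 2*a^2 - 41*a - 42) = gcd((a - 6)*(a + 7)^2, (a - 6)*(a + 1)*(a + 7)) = a^2 + a - 42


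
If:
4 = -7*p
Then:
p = -4/7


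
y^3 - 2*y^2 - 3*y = y*(y - 3)*(y + 1)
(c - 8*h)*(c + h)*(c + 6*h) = c^3 - c^2*h - 50*c*h^2 - 48*h^3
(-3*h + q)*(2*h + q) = -6*h^2 - h*q + q^2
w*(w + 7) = w^2 + 7*w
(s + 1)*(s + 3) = s^2 + 4*s + 3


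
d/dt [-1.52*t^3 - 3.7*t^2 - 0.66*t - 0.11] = -4.56*t^2 - 7.4*t - 0.66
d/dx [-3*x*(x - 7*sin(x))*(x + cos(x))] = 3*x*(x - 7*sin(x))*(sin(x) - 1) + 3*x*(x + cos(x))*(7*cos(x) - 1) - 3*(x - 7*sin(x))*(x + cos(x))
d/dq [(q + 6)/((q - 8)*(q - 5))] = (-q^2 - 12*q + 118)/(q^4 - 26*q^3 + 249*q^2 - 1040*q + 1600)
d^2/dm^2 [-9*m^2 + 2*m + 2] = -18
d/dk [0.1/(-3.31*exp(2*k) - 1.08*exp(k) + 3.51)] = (0.662*exp(k) + 0.108)*exp(k)/(3.31*exp(2*k) + 1.08*exp(k) - 3.51)^2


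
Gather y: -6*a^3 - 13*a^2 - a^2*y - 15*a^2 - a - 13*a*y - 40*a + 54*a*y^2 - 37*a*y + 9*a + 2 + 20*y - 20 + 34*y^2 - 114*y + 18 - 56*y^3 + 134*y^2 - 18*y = -6*a^3 - 28*a^2 - 32*a - 56*y^3 + y^2*(54*a + 168) + y*(-a^2 - 50*a - 112)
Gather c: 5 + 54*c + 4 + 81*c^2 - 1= 81*c^2 + 54*c + 8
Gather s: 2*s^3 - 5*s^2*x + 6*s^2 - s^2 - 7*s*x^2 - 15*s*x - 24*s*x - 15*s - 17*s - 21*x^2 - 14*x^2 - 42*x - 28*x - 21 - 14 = 2*s^3 + s^2*(5 - 5*x) + s*(-7*x^2 - 39*x - 32) - 35*x^2 - 70*x - 35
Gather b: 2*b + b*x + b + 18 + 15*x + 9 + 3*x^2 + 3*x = b*(x + 3) + 3*x^2 + 18*x + 27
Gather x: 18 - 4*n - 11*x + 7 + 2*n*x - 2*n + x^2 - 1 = -6*n + x^2 + x*(2*n - 11) + 24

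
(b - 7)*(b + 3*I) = b^2 - 7*b + 3*I*b - 21*I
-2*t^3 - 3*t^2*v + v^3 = (-2*t + v)*(t + v)^2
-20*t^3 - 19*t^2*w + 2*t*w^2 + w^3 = (-4*t + w)*(t + w)*(5*t + w)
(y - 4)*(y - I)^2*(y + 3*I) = y^4 - 4*y^3 + I*y^3 + 5*y^2 - 4*I*y^2 - 20*y - 3*I*y + 12*I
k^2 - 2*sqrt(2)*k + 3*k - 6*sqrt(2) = (k + 3)*(k - 2*sqrt(2))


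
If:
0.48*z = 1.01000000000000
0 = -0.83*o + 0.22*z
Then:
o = 0.56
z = 2.10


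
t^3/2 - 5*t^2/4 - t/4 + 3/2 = (t/2 + 1/2)*(t - 2)*(t - 3/2)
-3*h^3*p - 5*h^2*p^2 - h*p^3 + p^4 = p*(-3*h + p)*(h + p)^2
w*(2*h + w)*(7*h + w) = 14*h^2*w + 9*h*w^2 + w^3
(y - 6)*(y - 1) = y^2 - 7*y + 6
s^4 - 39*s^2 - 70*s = s*(s - 7)*(s + 2)*(s + 5)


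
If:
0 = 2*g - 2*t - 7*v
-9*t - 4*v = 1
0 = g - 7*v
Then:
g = -14/71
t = -7/71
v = -2/71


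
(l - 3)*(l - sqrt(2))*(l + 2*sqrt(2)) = l^3 - 3*l^2 + sqrt(2)*l^2 - 3*sqrt(2)*l - 4*l + 12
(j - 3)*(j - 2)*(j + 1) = j^3 - 4*j^2 + j + 6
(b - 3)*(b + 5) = b^2 + 2*b - 15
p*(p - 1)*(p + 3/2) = p^3 + p^2/2 - 3*p/2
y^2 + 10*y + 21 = (y + 3)*(y + 7)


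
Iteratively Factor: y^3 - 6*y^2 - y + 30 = (y + 2)*(y^2 - 8*y + 15) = (y - 3)*(y + 2)*(y - 5)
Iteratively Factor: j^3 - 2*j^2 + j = (j - 1)*(j^2 - j) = (j - 1)^2*(j)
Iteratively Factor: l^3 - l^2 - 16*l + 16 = (l - 1)*(l^2 - 16) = (l - 4)*(l - 1)*(l + 4)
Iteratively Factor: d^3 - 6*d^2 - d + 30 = (d - 3)*(d^2 - 3*d - 10) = (d - 3)*(d + 2)*(d - 5)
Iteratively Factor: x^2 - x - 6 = (x - 3)*(x + 2)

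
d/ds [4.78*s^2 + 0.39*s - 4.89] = 9.56*s + 0.39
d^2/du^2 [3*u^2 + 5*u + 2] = 6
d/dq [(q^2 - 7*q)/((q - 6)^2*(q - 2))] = (-q^3 + 8*q^2 + 10*q - 84)/(q^5 - 22*q^4 + 184*q^3 - 720*q^2 + 1296*q - 864)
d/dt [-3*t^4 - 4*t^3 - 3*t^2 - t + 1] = -12*t^3 - 12*t^2 - 6*t - 1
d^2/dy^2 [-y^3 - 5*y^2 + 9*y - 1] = -6*y - 10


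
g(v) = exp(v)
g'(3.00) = 20.09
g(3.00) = 20.09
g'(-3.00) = 0.05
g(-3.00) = 0.05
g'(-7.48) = 0.00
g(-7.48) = 0.00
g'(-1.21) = 0.30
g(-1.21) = 0.30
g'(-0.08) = 0.92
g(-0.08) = 0.92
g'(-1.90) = 0.15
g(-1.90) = 0.15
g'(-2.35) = 0.10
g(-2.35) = 0.10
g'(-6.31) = 0.00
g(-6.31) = 0.00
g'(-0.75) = 0.47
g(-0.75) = 0.47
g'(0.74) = 2.10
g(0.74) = 2.10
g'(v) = exp(v)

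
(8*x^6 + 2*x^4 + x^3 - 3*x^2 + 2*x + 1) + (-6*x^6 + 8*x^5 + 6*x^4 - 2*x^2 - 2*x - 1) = 2*x^6 + 8*x^5 + 8*x^4 + x^3 - 5*x^2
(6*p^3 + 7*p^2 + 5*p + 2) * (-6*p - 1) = -36*p^4 - 48*p^3 - 37*p^2 - 17*p - 2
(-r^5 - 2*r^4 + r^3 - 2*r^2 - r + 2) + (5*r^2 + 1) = -r^5 - 2*r^4 + r^3 + 3*r^2 - r + 3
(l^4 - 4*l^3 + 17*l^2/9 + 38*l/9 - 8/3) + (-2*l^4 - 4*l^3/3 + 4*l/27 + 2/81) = -l^4 - 16*l^3/3 + 17*l^2/9 + 118*l/27 - 214/81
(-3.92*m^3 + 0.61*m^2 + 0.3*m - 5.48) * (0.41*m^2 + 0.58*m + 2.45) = -1.6072*m^5 - 2.0235*m^4 - 9.1272*m^3 - 0.5783*m^2 - 2.4434*m - 13.426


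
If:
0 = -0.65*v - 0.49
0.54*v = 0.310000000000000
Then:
No Solution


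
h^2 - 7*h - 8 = (h - 8)*(h + 1)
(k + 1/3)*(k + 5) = k^2 + 16*k/3 + 5/3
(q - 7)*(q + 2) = q^2 - 5*q - 14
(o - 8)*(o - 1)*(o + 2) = o^3 - 7*o^2 - 10*o + 16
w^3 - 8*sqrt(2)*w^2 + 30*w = w*(w - 5*sqrt(2))*(w - 3*sqrt(2))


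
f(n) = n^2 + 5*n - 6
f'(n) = 2*n + 5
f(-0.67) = -8.90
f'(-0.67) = 3.66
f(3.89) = 28.58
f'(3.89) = 12.78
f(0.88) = -0.83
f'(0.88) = 6.76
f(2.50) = 12.75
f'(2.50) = 10.00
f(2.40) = 11.76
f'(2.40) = 9.80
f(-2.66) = -12.22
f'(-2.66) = -0.32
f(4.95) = 43.25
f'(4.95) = 14.90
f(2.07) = 8.63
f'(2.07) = 9.14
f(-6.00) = 0.00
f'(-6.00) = -7.00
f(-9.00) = 30.00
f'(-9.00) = -13.00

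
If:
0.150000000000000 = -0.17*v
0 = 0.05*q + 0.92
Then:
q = -18.40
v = -0.88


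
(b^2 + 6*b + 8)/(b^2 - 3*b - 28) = (b + 2)/(b - 7)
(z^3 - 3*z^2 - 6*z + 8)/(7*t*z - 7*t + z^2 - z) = (z^2 - 2*z - 8)/(7*t + z)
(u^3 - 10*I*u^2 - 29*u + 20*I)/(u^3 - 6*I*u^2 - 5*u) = (u - 4*I)/u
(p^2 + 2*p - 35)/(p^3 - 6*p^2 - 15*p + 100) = (p + 7)/(p^2 - p - 20)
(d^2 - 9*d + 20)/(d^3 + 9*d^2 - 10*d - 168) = (d - 5)/(d^2 + 13*d + 42)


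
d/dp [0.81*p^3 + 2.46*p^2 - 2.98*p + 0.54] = 2.43*p^2 + 4.92*p - 2.98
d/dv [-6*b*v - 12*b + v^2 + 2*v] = -6*b + 2*v + 2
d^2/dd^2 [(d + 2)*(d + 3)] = 2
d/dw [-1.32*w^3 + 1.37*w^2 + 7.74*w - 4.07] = -3.96*w^2 + 2.74*w + 7.74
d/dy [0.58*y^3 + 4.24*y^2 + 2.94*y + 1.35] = 1.74*y^2 + 8.48*y + 2.94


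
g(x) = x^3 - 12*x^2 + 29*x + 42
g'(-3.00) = 128.00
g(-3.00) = -180.00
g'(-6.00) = 281.00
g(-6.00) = -780.00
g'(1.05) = 7.11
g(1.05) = 60.38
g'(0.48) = 18.17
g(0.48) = 53.27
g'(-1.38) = 67.83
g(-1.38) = -23.50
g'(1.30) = 2.87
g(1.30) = 61.62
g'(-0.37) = 38.29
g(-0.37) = 29.58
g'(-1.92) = 86.14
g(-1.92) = -64.99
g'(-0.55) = 43.11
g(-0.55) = 22.25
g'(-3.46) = 147.95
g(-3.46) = -243.42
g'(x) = 3*x^2 - 24*x + 29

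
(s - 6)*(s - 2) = s^2 - 8*s + 12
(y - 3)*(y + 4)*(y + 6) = y^3 + 7*y^2 - 6*y - 72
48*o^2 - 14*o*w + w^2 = (-8*o + w)*(-6*o + w)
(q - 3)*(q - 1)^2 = q^3 - 5*q^2 + 7*q - 3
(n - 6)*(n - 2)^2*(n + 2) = n^4 - 8*n^3 + 8*n^2 + 32*n - 48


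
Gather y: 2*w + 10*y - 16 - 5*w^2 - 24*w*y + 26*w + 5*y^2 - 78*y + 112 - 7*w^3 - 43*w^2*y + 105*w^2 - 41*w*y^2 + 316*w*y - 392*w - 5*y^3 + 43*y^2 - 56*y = -7*w^3 + 100*w^2 - 364*w - 5*y^3 + y^2*(48 - 41*w) + y*(-43*w^2 + 292*w - 124) + 96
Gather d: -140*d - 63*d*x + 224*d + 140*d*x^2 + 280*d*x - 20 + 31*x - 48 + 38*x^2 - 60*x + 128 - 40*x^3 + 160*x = d*(140*x^2 + 217*x + 84) - 40*x^3 + 38*x^2 + 131*x + 60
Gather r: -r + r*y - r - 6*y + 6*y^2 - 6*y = r*(y - 2) + 6*y^2 - 12*y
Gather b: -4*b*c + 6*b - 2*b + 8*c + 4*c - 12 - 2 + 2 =b*(4 - 4*c) + 12*c - 12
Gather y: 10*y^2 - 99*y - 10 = 10*y^2 - 99*y - 10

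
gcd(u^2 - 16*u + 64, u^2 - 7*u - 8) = u - 8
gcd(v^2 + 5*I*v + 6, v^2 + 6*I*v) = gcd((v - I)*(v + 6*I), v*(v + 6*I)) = v + 6*I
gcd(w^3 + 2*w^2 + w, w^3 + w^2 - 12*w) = w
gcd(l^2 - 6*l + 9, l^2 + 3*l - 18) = l - 3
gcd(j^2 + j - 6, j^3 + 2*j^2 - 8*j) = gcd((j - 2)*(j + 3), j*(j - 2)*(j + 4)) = j - 2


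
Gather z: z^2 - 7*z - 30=z^2 - 7*z - 30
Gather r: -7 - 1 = -8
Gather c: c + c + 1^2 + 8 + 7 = 2*c + 16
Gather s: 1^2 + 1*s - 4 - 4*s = -3*s - 3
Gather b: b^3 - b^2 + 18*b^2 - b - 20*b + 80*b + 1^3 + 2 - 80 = b^3 + 17*b^2 + 59*b - 77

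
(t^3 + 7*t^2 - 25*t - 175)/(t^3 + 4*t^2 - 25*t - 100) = (t + 7)/(t + 4)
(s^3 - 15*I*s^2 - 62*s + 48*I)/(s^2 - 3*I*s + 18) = (s^2 - 9*I*s - 8)/(s + 3*I)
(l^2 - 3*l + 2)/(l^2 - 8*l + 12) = (l - 1)/(l - 6)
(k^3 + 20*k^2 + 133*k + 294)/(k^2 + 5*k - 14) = (k^2 + 13*k + 42)/(k - 2)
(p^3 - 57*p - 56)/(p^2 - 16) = (p^3 - 57*p - 56)/(p^2 - 16)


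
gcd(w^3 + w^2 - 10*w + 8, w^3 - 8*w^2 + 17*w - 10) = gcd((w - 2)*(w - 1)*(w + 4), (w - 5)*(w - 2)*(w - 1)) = w^2 - 3*w + 2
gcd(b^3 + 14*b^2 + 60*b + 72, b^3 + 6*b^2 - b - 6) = b + 6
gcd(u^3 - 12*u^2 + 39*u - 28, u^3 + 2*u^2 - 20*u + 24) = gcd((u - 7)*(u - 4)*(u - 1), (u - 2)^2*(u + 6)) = 1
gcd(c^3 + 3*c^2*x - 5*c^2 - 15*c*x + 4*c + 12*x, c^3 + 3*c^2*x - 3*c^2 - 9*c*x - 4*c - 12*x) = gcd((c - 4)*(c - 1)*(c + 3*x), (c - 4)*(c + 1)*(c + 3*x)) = c^2 + 3*c*x - 4*c - 12*x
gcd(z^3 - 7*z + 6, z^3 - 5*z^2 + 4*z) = z - 1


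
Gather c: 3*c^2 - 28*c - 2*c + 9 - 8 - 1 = 3*c^2 - 30*c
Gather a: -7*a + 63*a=56*a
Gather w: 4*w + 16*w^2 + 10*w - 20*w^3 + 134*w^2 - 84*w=-20*w^3 + 150*w^2 - 70*w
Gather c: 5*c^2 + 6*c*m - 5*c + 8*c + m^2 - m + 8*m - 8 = 5*c^2 + c*(6*m + 3) + m^2 + 7*m - 8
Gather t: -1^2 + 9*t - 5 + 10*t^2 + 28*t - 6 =10*t^2 + 37*t - 12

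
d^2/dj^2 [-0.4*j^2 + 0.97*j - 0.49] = -0.800000000000000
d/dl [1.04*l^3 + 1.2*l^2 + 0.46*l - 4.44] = 3.12*l^2 + 2.4*l + 0.46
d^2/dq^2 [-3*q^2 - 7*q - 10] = -6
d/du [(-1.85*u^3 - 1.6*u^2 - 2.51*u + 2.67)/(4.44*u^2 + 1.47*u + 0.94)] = (-8.21400000000001*u^4 - 5.439*u^3 + 3.5754*u^2 - 26.7176*u - 6.2843)/(19.7136*u^4 + 13.0536*u^3 + 10.5081*u^2 + 2.7636*u + 0.8836)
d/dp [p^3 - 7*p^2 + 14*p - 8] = 3*p^2 - 14*p + 14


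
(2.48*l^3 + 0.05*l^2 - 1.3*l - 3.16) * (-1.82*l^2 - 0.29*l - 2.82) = -4.5136*l^5 - 0.8102*l^4 - 4.6421*l^3 + 5.9872*l^2 + 4.5824*l + 8.9112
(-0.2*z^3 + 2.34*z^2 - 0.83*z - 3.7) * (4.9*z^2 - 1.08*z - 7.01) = -0.98*z^5 + 11.682*z^4 - 5.1922*z^3 - 33.637*z^2 + 9.8143*z + 25.937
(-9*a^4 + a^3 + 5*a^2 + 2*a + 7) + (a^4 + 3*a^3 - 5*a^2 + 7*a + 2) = -8*a^4 + 4*a^3 + 9*a + 9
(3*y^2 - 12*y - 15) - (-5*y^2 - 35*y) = 8*y^2 + 23*y - 15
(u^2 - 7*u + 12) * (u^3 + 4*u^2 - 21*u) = u^5 - 3*u^4 - 37*u^3 + 195*u^2 - 252*u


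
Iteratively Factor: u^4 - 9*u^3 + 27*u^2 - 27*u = (u - 3)*(u^3 - 6*u^2 + 9*u) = u*(u - 3)*(u^2 - 6*u + 9) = u*(u - 3)^2*(u - 3)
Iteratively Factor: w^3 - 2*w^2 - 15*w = (w - 5)*(w^2 + 3*w) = w*(w - 5)*(w + 3)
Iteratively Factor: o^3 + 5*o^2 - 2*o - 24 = (o - 2)*(o^2 + 7*o + 12) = (o - 2)*(o + 3)*(o + 4)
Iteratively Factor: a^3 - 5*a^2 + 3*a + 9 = (a - 3)*(a^2 - 2*a - 3) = (a - 3)*(a + 1)*(a - 3)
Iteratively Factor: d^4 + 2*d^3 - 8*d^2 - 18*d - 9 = (d - 3)*(d^3 + 5*d^2 + 7*d + 3) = (d - 3)*(d + 3)*(d^2 + 2*d + 1) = (d - 3)*(d + 1)*(d + 3)*(d + 1)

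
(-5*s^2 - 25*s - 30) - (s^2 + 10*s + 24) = -6*s^2 - 35*s - 54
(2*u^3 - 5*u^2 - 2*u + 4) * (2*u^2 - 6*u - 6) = 4*u^5 - 22*u^4 + 14*u^3 + 50*u^2 - 12*u - 24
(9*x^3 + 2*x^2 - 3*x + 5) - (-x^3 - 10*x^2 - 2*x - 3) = 10*x^3 + 12*x^2 - x + 8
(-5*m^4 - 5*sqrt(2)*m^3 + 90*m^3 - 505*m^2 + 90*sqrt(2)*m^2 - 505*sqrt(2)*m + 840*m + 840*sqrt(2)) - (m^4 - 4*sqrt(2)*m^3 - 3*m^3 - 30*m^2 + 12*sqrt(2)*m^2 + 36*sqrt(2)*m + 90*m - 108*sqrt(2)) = -6*m^4 - sqrt(2)*m^3 + 93*m^3 - 475*m^2 + 78*sqrt(2)*m^2 - 541*sqrt(2)*m + 750*m + 948*sqrt(2)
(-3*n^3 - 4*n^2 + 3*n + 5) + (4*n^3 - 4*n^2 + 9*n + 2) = n^3 - 8*n^2 + 12*n + 7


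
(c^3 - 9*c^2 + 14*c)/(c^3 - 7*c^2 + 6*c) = (c^2 - 9*c + 14)/(c^2 - 7*c + 6)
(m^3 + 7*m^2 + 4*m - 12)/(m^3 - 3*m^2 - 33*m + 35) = (m^2 + 8*m + 12)/(m^2 - 2*m - 35)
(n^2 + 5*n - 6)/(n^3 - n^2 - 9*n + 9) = (n + 6)/(n^2 - 9)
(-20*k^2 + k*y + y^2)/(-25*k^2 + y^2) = (-4*k + y)/(-5*k + y)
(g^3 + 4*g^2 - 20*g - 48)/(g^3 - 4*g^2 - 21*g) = (-g^3 - 4*g^2 + 20*g + 48)/(g*(-g^2 + 4*g + 21))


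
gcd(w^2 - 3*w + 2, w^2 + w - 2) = w - 1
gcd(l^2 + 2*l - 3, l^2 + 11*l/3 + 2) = l + 3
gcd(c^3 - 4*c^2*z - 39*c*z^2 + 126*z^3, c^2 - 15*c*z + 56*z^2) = -c + 7*z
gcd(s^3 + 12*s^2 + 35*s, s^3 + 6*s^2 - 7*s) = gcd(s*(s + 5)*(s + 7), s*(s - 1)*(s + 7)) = s^2 + 7*s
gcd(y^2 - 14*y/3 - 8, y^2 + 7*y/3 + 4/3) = y + 4/3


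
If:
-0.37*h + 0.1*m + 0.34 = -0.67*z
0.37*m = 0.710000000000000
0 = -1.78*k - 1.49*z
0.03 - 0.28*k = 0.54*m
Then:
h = 9.21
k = -3.59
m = 1.92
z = 4.29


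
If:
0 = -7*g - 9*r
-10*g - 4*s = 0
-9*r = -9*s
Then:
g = 0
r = 0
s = 0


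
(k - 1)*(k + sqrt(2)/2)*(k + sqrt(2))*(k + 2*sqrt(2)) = k^4 - k^3 + 7*sqrt(2)*k^3/2 - 7*sqrt(2)*k^2/2 + 7*k^2 - 7*k + 2*sqrt(2)*k - 2*sqrt(2)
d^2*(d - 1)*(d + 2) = d^4 + d^3 - 2*d^2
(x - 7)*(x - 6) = x^2 - 13*x + 42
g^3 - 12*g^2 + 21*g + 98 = (g - 7)^2*(g + 2)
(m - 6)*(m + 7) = m^2 + m - 42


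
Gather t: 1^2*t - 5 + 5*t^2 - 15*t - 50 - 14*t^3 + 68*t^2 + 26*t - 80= -14*t^3 + 73*t^2 + 12*t - 135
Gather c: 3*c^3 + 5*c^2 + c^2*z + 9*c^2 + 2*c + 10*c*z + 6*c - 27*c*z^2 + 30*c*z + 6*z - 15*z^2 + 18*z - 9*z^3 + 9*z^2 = 3*c^3 + c^2*(z + 14) + c*(-27*z^2 + 40*z + 8) - 9*z^3 - 6*z^2 + 24*z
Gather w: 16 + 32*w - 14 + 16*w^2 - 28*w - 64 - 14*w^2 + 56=2*w^2 + 4*w - 6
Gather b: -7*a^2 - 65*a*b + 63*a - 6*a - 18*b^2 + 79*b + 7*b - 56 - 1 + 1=-7*a^2 + 57*a - 18*b^2 + b*(86 - 65*a) - 56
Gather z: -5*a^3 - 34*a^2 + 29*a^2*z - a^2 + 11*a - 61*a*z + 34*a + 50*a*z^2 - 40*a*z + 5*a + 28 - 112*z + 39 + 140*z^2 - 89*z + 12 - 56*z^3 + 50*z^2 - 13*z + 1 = -5*a^3 - 35*a^2 + 50*a - 56*z^3 + z^2*(50*a + 190) + z*(29*a^2 - 101*a - 214) + 80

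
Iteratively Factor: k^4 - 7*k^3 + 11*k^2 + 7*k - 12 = (k - 3)*(k^3 - 4*k^2 - k + 4) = (k - 3)*(k - 1)*(k^2 - 3*k - 4) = (k - 3)*(k - 1)*(k + 1)*(k - 4)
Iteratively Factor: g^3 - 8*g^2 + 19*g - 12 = (g - 4)*(g^2 - 4*g + 3) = (g - 4)*(g - 3)*(g - 1)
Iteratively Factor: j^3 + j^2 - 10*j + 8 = (j - 2)*(j^2 + 3*j - 4) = (j - 2)*(j + 4)*(j - 1)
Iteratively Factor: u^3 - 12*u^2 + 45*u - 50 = (u - 2)*(u^2 - 10*u + 25) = (u - 5)*(u - 2)*(u - 5)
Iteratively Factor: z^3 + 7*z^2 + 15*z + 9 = (z + 1)*(z^2 + 6*z + 9) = (z + 1)*(z + 3)*(z + 3)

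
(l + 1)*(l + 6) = l^2 + 7*l + 6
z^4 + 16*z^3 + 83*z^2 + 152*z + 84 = (z + 1)*(z + 2)*(z + 6)*(z + 7)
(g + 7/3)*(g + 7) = g^2 + 28*g/3 + 49/3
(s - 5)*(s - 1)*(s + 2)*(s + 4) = s^4 - 23*s^2 - 18*s + 40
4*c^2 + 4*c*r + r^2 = (2*c + r)^2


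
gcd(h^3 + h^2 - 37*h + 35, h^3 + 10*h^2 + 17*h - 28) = h^2 + 6*h - 7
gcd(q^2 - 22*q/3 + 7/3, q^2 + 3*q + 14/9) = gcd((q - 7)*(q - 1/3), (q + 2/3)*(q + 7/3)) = 1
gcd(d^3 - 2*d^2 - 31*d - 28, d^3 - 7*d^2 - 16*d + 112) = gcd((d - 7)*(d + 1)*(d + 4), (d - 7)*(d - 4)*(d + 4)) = d^2 - 3*d - 28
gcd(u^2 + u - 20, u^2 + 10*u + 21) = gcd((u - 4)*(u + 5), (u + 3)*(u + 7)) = 1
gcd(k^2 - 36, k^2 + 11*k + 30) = k + 6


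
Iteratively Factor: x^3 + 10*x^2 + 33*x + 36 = (x + 4)*(x^2 + 6*x + 9) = (x + 3)*(x + 4)*(x + 3)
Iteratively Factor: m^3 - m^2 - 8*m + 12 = (m + 3)*(m^2 - 4*m + 4) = (m - 2)*(m + 3)*(m - 2)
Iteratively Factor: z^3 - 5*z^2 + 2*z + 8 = (z - 4)*(z^2 - z - 2) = (z - 4)*(z + 1)*(z - 2)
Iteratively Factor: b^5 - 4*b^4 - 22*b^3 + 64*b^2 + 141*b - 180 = (b - 1)*(b^4 - 3*b^3 - 25*b^2 + 39*b + 180) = (b - 1)*(b + 3)*(b^3 - 6*b^2 - 7*b + 60) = (b - 1)*(b + 3)^2*(b^2 - 9*b + 20) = (b - 5)*(b - 1)*(b + 3)^2*(b - 4)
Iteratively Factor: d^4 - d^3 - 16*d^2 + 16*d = (d - 4)*(d^3 + 3*d^2 - 4*d) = d*(d - 4)*(d^2 + 3*d - 4) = d*(d - 4)*(d - 1)*(d + 4)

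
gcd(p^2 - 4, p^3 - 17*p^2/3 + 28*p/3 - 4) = p - 2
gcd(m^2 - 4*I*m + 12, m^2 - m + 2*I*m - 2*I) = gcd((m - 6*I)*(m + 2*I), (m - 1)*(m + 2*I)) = m + 2*I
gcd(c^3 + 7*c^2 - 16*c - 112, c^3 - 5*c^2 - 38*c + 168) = c - 4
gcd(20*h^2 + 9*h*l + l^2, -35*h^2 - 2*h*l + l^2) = 5*h + l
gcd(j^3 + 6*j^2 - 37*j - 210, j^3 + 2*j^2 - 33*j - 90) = j^2 - j - 30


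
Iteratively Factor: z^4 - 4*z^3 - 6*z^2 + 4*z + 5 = (z - 5)*(z^3 + z^2 - z - 1) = (z - 5)*(z - 1)*(z^2 + 2*z + 1) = (z - 5)*(z - 1)*(z + 1)*(z + 1)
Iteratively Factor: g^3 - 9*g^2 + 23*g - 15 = (g - 3)*(g^2 - 6*g + 5) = (g - 3)*(g - 1)*(g - 5)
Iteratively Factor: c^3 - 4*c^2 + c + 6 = (c - 2)*(c^2 - 2*c - 3) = (c - 3)*(c - 2)*(c + 1)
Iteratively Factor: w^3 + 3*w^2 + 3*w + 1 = (w + 1)*(w^2 + 2*w + 1) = (w + 1)^2*(w + 1)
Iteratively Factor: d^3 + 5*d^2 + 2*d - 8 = (d + 4)*(d^2 + d - 2) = (d - 1)*(d + 4)*(d + 2)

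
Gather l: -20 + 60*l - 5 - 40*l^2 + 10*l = -40*l^2 + 70*l - 25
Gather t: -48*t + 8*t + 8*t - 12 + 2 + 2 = -32*t - 8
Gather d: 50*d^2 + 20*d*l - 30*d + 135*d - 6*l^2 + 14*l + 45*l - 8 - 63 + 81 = 50*d^2 + d*(20*l + 105) - 6*l^2 + 59*l + 10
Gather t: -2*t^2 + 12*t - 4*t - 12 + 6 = -2*t^2 + 8*t - 6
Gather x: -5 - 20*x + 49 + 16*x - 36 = 8 - 4*x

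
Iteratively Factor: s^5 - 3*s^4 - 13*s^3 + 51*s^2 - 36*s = (s + 4)*(s^4 - 7*s^3 + 15*s^2 - 9*s) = (s - 3)*(s + 4)*(s^3 - 4*s^2 + 3*s) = s*(s - 3)*(s + 4)*(s^2 - 4*s + 3) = s*(s - 3)*(s - 1)*(s + 4)*(s - 3)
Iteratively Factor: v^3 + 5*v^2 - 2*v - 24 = (v + 3)*(v^2 + 2*v - 8) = (v + 3)*(v + 4)*(v - 2)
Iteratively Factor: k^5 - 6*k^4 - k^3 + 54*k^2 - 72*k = (k)*(k^4 - 6*k^3 - k^2 + 54*k - 72) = k*(k - 3)*(k^3 - 3*k^2 - 10*k + 24) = k*(k - 3)*(k + 3)*(k^2 - 6*k + 8) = k*(k - 4)*(k - 3)*(k + 3)*(k - 2)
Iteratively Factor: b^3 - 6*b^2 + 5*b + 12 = (b - 3)*(b^2 - 3*b - 4) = (b - 4)*(b - 3)*(b + 1)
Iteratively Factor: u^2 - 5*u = (u)*(u - 5)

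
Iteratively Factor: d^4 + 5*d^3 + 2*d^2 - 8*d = (d)*(d^3 + 5*d^2 + 2*d - 8) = d*(d + 4)*(d^2 + d - 2) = d*(d - 1)*(d + 4)*(d + 2)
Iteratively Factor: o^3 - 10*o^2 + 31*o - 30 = (o - 5)*(o^2 - 5*o + 6) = (o - 5)*(o - 3)*(o - 2)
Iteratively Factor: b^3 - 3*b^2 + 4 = (b - 2)*(b^2 - b - 2) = (b - 2)*(b + 1)*(b - 2)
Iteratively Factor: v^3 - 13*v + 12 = (v + 4)*(v^2 - 4*v + 3) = (v - 1)*(v + 4)*(v - 3)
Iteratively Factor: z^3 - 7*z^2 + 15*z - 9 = (z - 1)*(z^2 - 6*z + 9) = (z - 3)*(z - 1)*(z - 3)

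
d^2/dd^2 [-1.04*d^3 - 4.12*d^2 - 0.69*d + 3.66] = -6.24*d - 8.24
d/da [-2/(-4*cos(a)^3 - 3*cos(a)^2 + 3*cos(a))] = 12*(sin(2*a) + sin(3*a))/((cos(2*a) + 1)*(3*cos(a) + 2*cos(2*a) - 1)^2)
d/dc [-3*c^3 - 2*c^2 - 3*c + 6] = -9*c^2 - 4*c - 3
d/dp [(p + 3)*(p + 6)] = 2*p + 9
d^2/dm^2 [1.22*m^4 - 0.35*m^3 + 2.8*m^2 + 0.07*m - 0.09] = 14.64*m^2 - 2.1*m + 5.6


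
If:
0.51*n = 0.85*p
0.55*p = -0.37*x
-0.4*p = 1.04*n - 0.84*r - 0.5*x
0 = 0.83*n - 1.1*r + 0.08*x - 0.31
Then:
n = -0.21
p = -0.12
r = -0.42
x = 0.18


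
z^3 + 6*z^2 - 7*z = z*(z - 1)*(z + 7)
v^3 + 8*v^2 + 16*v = v*(v + 4)^2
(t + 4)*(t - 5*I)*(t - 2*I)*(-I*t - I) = -I*t^4 - 7*t^3 - 5*I*t^3 - 35*t^2 + 6*I*t^2 - 28*t + 50*I*t + 40*I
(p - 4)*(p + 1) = p^2 - 3*p - 4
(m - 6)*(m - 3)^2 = m^3 - 12*m^2 + 45*m - 54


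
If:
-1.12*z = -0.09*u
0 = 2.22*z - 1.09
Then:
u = 6.11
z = 0.49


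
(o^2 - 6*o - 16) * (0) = 0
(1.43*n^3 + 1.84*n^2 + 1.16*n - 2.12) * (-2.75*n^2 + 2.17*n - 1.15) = -3.9325*n^5 - 1.9569*n^4 - 0.8417*n^3 + 6.2312*n^2 - 5.9344*n + 2.438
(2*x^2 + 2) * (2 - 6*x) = -12*x^3 + 4*x^2 - 12*x + 4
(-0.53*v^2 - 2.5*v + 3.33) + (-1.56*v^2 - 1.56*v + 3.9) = -2.09*v^2 - 4.06*v + 7.23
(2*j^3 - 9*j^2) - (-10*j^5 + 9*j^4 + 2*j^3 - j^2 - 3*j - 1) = 10*j^5 - 9*j^4 - 8*j^2 + 3*j + 1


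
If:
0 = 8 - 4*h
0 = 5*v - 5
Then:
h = 2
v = 1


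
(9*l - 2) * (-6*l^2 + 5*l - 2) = -54*l^3 + 57*l^2 - 28*l + 4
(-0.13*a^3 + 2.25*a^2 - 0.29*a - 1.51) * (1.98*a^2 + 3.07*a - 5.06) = -0.2574*a^5 + 4.0559*a^4 + 6.9911*a^3 - 15.2651*a^2 - 3.1683*a + 7.6406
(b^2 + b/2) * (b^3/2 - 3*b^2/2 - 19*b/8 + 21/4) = b^5/2 - 5*b^4/4 - 25*b^3/8 + 65*b^2/16 + 21*b/8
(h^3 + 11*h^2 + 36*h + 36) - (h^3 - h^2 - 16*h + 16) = 12*h^2 + 52*h + 20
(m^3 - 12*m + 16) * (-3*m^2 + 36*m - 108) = -3*m^5 + 36*m^4 - 72*m^3 - 480*m^2 + 1872*m - 1728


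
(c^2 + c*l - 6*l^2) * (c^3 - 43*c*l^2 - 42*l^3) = c^5 + c^4*l - 49*c^3*l^2 - 85*c^2*l^3 + 216*c*l^4 + 252*l^5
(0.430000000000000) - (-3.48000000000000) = 3.91000000000000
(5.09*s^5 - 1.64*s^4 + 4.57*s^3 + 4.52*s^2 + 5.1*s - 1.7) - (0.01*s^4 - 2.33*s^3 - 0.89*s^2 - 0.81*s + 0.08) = 5.09*s^5 - 1.65*s^4 + 6.9*s^3 + 5.41*s^2 + 5.91*s - 1.78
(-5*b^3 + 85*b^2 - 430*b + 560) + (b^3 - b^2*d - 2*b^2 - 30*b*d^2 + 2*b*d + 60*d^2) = -4*b^3 - b^2*d + 83*b^2 - 30*b*d^2 + 2*b*d - 430*b + 60*d^2 + 560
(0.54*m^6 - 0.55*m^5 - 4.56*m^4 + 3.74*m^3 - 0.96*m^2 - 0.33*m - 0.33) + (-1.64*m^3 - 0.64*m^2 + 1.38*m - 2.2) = 0.54*m^6 - 0.55*m^5 - 4.56*m^4 + 2.1*m^3 - 1.6*m^2 + 1.05*m - 2.53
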